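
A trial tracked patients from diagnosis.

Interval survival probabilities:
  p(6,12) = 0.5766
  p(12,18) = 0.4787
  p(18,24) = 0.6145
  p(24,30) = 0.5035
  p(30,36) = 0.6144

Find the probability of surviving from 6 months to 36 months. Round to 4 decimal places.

Chaining the interval survival probabilities: 0.5766 × 0.4787 × 0.6145 × 0.5035 × 0.6144.
= 0.052470.

0.0525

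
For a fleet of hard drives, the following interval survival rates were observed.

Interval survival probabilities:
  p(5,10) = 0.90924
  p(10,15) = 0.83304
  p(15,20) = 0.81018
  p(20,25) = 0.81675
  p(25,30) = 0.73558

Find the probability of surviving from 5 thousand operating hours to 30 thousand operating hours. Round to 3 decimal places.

The overall survival probability is 0.90924 × 0.83304 × 0.81018 × 0.81675 × 0.73558.
= 0.368676.

0.369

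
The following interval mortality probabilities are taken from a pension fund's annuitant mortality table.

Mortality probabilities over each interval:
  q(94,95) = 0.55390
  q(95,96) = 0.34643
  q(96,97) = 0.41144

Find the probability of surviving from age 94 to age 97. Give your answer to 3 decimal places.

0.172

Survival from 94 to 97 is the product of surviving each interval: (1 − 0.55390) × (1 − 0.34643) × (1 − 0.41144).
= 0.44610 × 0.65357 × 0.58856 = 0.171599.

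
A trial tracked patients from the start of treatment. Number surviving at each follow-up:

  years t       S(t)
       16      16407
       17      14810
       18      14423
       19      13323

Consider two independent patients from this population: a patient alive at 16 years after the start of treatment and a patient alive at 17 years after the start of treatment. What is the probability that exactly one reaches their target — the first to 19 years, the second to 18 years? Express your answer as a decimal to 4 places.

p₁ = S(19)/S(16) = 13323/16407 = 0.812031; p₂ = S(18)/S(17) = 14423/14810 = 0.973869.
P(exactly one) = p₁(1−p₂) + (1−p₁)p₂ = 0.021219 + 0.183057 = 0.204276.

0.2043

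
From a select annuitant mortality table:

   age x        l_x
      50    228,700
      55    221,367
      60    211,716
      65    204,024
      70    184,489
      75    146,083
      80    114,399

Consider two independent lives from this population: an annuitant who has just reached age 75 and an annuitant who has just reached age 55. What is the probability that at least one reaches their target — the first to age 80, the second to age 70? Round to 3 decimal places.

p₁ = l_80/l_75 = 114,399/146,083 = 0.783110; p₂ = l_70/l_55 = 184,489/221,367 = 0.833408.
P(at least one) = 1 − (1−p₁)(1−p₂) = 1 − 0.216890 × 0.166592 = 0.963868.

0.964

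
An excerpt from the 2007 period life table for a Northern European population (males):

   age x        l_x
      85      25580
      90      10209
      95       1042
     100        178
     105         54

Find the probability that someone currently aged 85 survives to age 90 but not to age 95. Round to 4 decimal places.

0.3584

We want 5|5q85 = (l_90 − l_95)/l_85.
This is the probability of reaching 90 but not 95, conditional on being alive at 85: (l_90 − l_95) / l_85.
= (10209 − 1042) / 25580 = 9167 / 25580 = 0.358366.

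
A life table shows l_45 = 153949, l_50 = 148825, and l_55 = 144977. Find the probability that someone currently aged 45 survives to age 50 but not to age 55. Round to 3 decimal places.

This is the probability of reaching 50 but not 55, conditional on being alive at 45: (l_50 − l_55) / l_45.
= (148825 − 144977) / 153949 = 3848 / 153949 = 0.024995.

0.025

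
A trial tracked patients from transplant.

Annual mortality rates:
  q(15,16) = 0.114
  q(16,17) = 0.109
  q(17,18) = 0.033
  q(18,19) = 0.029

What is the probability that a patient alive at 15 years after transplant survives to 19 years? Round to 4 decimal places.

0.7412

Chaining the interval survival probabilities: (1 − 0.114) × (1 − 0.109) × (1 − 0.033) × (1 − 0.029).
= 0.886 × 0.891 × 0.967 × 0.971 = 0.741237.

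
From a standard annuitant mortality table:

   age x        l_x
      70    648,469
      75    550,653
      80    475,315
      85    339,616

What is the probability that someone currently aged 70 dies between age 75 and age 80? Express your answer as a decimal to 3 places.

0.116

We want 5|5q70 = (l_75 − l_80)/l_70.
This is the probability of reaching 75 but not 80, conditional on being alive at 70: (l_75 − l_80) / l_70.
= (550,653 − 475,315) / 648,469 = 75,338 / 648,469 = 0.116178.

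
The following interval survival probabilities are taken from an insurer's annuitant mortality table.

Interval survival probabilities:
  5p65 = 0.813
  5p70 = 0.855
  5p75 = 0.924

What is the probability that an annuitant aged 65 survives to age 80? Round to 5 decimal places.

Survival from 65 to 80 is the product of surviving each interval: 0.813 × 0.855 × 0.924.
= 0.642286.

0.64229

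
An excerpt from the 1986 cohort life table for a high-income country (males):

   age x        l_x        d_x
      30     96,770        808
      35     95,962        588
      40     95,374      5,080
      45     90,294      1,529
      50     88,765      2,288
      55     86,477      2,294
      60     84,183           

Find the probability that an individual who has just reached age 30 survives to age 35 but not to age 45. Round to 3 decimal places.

0.059

We want 5|10q30 = (l_35 − l_45)/l_30.
This is the probability of reaching 35 but not 45, conditional on being alive at 30: (l_35 − l_45) / l_30.
= (95,962 − 90,294) / 96,770 = 5,668 / 96,770 = 0.058572.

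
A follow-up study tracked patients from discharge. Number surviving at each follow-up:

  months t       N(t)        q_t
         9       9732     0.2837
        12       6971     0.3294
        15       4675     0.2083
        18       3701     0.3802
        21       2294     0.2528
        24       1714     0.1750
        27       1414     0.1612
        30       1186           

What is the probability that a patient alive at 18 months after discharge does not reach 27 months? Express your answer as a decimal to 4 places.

0.6179

P(die before 27 | alive at 18) = 1 − N(27)/N(18) = 1 − 1414/3701 = (2287)/3701 = 0.617941.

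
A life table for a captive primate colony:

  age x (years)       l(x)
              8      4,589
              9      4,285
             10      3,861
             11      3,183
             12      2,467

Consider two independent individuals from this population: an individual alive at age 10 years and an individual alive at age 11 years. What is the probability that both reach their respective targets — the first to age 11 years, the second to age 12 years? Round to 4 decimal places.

0.6390

p₁ = l(11)/l(10) = 3,183/3,861 = 0.824398; p₂ = l(12)/l(11) = 2,467/3,183 = 0.775055.
P(both) = p₁ × p₂ = 0.824398 × 0.775055 = 0.638954.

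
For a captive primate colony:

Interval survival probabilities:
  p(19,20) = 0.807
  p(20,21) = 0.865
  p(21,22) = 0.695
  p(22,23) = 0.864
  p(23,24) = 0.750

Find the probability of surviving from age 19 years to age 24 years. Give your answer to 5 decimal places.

0.31438

The overall survival probability is 0.807 × 0.865 × 0.695 × 0.864 × 0.750.
= 0.314376.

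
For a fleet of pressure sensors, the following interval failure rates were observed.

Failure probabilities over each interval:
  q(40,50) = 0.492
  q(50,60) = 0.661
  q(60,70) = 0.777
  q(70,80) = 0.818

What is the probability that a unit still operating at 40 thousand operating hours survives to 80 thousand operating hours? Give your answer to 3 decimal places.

The overall survival probability is (1 − 0.492) × (1 − 0.661) × (1 − 0.777) × (1 − 0.818).
= 0.508 × 0.339 × 0.223 × 0.182 = 0.006989.

0.007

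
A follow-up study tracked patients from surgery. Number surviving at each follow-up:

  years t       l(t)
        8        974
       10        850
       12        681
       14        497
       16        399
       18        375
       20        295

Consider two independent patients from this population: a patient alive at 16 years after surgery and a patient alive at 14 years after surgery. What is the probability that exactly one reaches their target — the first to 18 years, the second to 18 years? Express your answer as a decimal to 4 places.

p₁ = l(18)/l(16) = 375/399 = 0.939850; p₂ = l(18)/l(14) = 375/497 = 0.754527.
P(exactly one) = p₁(1−p₂) + (1−p₁)p₂ = 0.230708 + 0.045385 = 0.276093.

0.2761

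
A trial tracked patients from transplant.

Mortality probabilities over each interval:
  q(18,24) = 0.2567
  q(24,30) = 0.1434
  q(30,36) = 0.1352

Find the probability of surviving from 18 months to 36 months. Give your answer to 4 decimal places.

The overall survival probability is (1 − 0.2567) × (1 − 0.1434) × (1 − 0.1352).
= 0.7433 × 0.8566 × 0.8648 = 0.550627.

0.5506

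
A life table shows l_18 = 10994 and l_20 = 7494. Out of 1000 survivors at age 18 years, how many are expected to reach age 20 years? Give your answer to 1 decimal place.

The relevant probability is 7494/10994 = 0.681645.
Expected number = 1000 × 0.681645 = 681.6.

681.6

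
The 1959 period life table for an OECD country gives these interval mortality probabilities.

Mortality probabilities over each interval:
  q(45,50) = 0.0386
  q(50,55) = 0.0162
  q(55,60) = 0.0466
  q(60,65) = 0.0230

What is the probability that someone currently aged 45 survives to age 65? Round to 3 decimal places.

0.881

The overall survival probability is (1 − 0.0386) × (1 − 0.0162) × (1 − 0.0466) × (1 − 0.0230).
= 0.9614 × 0.9838 × 0.9534 × 0.9770 = 0.881010.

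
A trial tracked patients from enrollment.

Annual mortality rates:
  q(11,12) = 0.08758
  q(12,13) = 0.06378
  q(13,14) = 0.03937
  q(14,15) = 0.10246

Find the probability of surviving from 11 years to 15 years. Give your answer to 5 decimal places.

Survival from 11 to 15 is the product of surviving each interval: (1 − 0.08758) × (1 − 0.06378) × (1 − 0.03937) × (1 − 0.10246).
= 0.91242 × 0.93622 × 0.96063 × 0.89754 = 0.736517.

0.73652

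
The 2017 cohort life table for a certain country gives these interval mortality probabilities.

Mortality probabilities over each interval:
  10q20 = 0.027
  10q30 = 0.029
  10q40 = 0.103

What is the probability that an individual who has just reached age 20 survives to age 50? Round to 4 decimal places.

30p20 = (1 − 0.027) × (1 − 0.029) × (1 − 0.103).
= 0.973 × 0.971 × 0.897 = 0.847470.

0.8475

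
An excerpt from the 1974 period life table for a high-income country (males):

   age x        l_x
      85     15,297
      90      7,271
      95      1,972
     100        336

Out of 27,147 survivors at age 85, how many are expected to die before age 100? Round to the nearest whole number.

The relevant probability is 1 − 336/15,297 = 0.978035.
Expected number = 27,147 × 0.978035 = 26551.

26551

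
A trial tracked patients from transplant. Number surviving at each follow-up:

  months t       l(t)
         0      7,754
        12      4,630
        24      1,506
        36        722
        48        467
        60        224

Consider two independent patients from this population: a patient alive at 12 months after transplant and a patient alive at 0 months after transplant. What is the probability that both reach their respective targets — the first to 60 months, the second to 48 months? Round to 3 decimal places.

p₁ = l(60)/l(12) = 224/4,630 = 0.048380; p₂ = l(48)/l(0) = 467/7,754 = 0.060227.
P(both) = p₁ × p₂ = 0.048380 × 0.060227 = 0.002914.

0.003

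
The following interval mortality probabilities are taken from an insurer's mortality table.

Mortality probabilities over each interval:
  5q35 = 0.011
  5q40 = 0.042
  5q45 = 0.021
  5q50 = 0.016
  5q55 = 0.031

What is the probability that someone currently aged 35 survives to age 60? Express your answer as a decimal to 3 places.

0.884

Chaining the interval survival probabilities: (1 − 0.011) × (1 − 0.042) × (1 − 0.021) × (1 − 0.016) × (1 − 0.031).
= 0.989 × 0.958 × 0.979 × 0.984 × 0.969 = 0.884430.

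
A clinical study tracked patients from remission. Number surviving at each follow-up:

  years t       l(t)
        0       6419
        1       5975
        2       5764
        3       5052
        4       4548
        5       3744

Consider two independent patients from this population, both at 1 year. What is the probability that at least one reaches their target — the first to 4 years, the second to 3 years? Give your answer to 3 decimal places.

p₁ = l(4)/l(1) = 4548/5975 = 0.761172; p₂ = l(3)/l(1) = 5052/5975 = 0.845523.
P(at least one) = 1 − (1−p₁)(1−p₂) = 1 − 0.238828 × 0.154477 = 0.963107.

0.963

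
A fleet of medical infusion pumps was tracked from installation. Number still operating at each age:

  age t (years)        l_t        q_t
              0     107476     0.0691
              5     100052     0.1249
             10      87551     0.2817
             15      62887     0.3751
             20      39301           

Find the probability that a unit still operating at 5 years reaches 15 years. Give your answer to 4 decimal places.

The conditional survival probability is l_15/l_5 = 62887/100052 = 0.628543.

0.6285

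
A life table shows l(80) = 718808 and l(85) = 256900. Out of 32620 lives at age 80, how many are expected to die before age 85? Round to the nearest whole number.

20962

The relevant probability is 1 − 256900/718808 = 0.642603.
Expected number = 32620 × 0.642603 = 20962.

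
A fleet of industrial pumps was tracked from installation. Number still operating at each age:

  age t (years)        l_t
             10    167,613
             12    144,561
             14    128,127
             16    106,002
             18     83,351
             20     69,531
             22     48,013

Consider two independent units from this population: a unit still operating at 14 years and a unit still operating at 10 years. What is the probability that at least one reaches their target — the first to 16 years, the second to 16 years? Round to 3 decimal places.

p₁ = l_16/l_14 = 106,002/128,127 = 0.827320; p₂ = l_16/l_10 = 106,002/167,613 = 0.632421.
P(at least one) = 1 − (1−p₁)(1−p₂) = 1 − 0.172680 × 0.367579 = 0.936526.

0.937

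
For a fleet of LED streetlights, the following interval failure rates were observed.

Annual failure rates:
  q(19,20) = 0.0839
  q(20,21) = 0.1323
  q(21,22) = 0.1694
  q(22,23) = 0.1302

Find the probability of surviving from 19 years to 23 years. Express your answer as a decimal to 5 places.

0.57428

P(survive 19→23) = (1 − 0.0839) × (1 − 0.1323) × (1 − 0.1694) × (1 − 0.1302).
= 0.9161 × 0.8677 × 0.8306 × 0.8698 = 0.574280.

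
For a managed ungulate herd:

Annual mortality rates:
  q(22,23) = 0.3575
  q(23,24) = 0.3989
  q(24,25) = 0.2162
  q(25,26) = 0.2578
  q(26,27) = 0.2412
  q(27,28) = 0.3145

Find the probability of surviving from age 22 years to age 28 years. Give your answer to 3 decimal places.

0.117

Chaining the interval survival probabilities: (1 − 0.3575) × (1 − 0.3989) × (1 − 0.2162) × (1 − 0.2578) × (1 − 0.2412) × (1 − 0.3145).
= 0.6425 × 0.6011 × 0.7838 × 0.7422 × 0.7588 × 0.6855 = 0.116864.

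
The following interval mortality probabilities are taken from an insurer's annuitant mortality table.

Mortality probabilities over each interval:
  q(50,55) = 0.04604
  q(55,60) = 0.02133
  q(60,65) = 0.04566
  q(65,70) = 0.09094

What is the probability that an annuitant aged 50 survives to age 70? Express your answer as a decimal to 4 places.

Chaining the interval survival probabilities: (1 − 0.04604) × (1 − 0.02133) × (1 − 0.04566) × (1 − 0.09094).
= 0.95396 × 0.97867 × 0.95434 × 0.90906 = 0.809957.

0.8100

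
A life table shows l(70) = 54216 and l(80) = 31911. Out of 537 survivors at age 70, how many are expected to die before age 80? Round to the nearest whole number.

221

The relevant probability is 1 − 31911/54216 = 0.411410.
Expected number = 537 × 0.411410 = 221.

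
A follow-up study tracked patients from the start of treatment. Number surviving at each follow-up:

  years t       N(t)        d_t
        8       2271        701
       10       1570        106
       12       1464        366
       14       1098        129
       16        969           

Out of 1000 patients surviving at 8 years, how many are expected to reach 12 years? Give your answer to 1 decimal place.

The relevant probability is 1464/2271 = 0.644650.
Expected number = 1000 × 0.644650 = 644.6.

644.6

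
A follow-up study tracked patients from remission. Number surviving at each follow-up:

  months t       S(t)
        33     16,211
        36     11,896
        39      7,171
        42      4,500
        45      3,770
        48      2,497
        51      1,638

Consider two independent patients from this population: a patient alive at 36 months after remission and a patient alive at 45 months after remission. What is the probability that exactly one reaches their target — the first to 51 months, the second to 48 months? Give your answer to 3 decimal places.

0.618

p₁ = S(51)/S(36) = 1,638/11,896 = 0.137693; p₂ = S(48)/S(45) = 2,497/3,770 = 0.662334.
P(exactly one) = p₁(1−p₂) + (1−p₁)p₂ = 0.046494 + 0.571135 = 0.617629.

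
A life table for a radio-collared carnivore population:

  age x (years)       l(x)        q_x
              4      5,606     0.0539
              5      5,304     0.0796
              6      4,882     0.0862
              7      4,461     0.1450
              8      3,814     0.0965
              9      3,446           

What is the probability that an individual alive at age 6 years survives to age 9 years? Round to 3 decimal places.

The conditional survival probability is l(9)/l(6) = 3,446/4,882 = 0.705858.

0.706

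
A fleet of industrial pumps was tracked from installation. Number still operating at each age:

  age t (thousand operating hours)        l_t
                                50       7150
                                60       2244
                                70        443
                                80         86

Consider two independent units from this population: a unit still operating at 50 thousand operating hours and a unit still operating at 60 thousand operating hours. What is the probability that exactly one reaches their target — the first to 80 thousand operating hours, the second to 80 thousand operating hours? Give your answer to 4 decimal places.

0.0494

p₁ = l_80/l_50 = 86/7150 = 0.012028; p₂ = l_80/l_60 = 86/2244 = 0.038324.
P(exactly one) = p₁(1−p₂) + (1−p₁)p₂ = 0.011567 + 0.037863 = 0.049430.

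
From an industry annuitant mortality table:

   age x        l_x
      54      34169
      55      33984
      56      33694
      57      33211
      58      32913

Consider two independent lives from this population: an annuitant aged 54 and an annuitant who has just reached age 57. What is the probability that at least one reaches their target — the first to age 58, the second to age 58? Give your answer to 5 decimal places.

0.99967

p₁ = l_58/l_54 = 32913/34169 = 0.963242; p₂ = l_58/l_57 = 32913/33211 = 0.991027.
P(at least one) = 1 − (1−p₁)(1−p₂) = 1 − 0.036758 × 0.008973 = 0.999670.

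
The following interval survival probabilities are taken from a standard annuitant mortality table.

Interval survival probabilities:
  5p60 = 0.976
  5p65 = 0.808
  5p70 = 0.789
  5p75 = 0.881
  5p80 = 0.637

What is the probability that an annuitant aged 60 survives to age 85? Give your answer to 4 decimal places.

25p60 = 0.976 × 0.808 × 0.789 × 0.881 × 0.637.
= 0.349183.

0.3492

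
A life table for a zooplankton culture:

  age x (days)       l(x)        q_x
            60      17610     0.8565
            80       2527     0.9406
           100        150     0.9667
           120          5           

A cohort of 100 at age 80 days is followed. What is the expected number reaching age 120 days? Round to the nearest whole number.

The relevant probability is 5/2527 = 0.001979.
Expected number = 100 × 0.001979 = 0.

0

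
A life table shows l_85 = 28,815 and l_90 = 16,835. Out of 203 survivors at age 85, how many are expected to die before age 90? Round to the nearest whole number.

84

The relevant probability is 1 − 16,835/28,815 = 0.415756.
Expected number = 203 × 0.415756 = 84.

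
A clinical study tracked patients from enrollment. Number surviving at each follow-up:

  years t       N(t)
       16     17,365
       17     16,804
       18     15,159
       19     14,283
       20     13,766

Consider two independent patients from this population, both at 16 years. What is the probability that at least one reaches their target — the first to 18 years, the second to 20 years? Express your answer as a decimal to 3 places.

p₁ = N(18)/N(16) = 15,159/17,365 = 0.872963; p₂ = N(20)/N(16) = 13,766/17,365 = 0.792744.
P(at least one) = 1 − (1−p₁)(1−p₂) = 1 − 0.127037 × 0.207256 = 0.973671.

0.974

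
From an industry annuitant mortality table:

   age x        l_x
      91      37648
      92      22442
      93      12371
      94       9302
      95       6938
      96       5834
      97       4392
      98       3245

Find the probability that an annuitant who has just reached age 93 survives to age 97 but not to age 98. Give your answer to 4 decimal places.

0.0927

We want 4|1q93 = (l_97 − l_98)/l_93.
This is the probability of reaching 97 but not 98, conditional on being alive at 93: (l_97 − l_98) / l_93.
= (4392 − 3245) / 12371 = 1147 / 12371 = 0.092717.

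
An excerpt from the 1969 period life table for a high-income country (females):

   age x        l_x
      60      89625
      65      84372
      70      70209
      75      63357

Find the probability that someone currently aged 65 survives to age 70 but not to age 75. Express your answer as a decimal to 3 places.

This is the probability of reaching 70 but not 75, conditional on being alive at 65: (l_70 − l_75) / l_65.
= (70209 − 63357) / 84372 = 6852 / 84372 = 0.081212.

0.081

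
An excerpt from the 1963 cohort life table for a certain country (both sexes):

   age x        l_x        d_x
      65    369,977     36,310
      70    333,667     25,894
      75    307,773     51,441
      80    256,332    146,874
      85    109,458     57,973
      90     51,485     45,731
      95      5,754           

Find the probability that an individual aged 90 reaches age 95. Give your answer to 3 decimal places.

0.112

The conditional survival probability is l_95/l_90 = 5,754/51,485 = 0.111761.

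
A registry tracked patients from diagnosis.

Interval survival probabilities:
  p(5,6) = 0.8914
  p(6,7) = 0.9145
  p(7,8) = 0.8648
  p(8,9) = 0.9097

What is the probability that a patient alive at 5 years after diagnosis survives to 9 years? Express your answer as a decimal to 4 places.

Survival from 5 to 9 is the product of surviving each interval: 0.8914 × 0.9145 × 0.8648 × 0.9097.
= 0.641313.

0.6413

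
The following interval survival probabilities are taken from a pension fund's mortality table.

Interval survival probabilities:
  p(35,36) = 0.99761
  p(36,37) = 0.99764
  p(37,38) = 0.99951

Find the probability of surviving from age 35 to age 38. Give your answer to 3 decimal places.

Chaining the interval survival probabilities: 0.99761 × 0.99764 × 0.99951.
= 0.994768.

0.995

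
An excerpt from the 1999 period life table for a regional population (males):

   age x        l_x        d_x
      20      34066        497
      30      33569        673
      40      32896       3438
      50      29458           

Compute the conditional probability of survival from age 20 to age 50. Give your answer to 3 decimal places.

0.865

The conditional survival probability is l_50/l_20 = 29458/34066 = 0.864733.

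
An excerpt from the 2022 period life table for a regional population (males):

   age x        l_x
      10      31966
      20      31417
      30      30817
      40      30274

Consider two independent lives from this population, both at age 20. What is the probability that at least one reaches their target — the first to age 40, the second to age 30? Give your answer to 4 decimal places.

p₁ = l_40/l_20 = 30274/31417 = 0.963618; p₂ = l_30/l_20 = 30817/31417 = 0.980902.
P(at least one) = 1 − (1−p₁)(1−p₂) = 1 − 0.036382 × 0.019098 = 0.999305.

0.9993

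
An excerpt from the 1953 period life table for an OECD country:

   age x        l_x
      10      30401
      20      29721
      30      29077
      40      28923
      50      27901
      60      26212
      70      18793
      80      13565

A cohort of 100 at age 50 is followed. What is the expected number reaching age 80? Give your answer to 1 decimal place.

48.6

The relevant probability is 13565/27901 = 0.486183.
Expected number = 100 × 0.486183 = 48.6.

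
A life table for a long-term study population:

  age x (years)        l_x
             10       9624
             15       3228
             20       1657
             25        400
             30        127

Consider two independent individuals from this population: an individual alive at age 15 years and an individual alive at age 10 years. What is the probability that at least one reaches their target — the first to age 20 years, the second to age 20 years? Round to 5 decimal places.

p₁ = l_20/l_15 = 1657/3228 = 0.513321; p₂ = l_20/l_10 = 1657/9624 = 0.172174.
P(at least one) = 1 − (1−p₁)(1−p₂) = 1 − 0.486679 × 0.827826 = 0.597114.

0.59711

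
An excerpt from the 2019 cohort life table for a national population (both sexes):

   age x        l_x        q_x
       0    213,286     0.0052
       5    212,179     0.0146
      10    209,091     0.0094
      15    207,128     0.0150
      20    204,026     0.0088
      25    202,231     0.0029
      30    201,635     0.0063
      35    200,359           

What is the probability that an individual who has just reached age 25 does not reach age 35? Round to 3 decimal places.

0.009

P(die before 35 | alive at 25) = 1 − l_35/l_25 = 1 − 200,359/202,231 = (1,872)/202,231 = 0.009257.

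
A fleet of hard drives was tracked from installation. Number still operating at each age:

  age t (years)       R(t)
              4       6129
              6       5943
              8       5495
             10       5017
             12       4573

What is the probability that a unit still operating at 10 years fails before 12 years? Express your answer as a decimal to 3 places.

P(fail before 12 | operational at 10) = 1 − R(12)/R(10) = 1 − 4573/5017 = (444)/5017 = 0.088499.

0.088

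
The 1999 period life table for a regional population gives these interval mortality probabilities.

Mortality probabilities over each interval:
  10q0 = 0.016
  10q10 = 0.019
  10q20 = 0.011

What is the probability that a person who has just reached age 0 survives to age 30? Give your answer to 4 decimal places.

0.9547

30p0 = (1 − 0.016) × (1 − 0.019) × (1 − 0.011).
= 0.984 × 0.981 × 0.989 = 0.954686.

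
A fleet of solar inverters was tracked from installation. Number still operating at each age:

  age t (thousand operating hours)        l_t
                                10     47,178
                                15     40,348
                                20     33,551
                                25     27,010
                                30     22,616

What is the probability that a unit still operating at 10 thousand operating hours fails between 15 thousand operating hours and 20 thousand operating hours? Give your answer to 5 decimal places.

0.14407

This is the probability of reaching 15 but not 20, conditional on being operational at 10: (l_15 − l_20) / l_10.
= (40,348 − 33,551) / 47,178 = 6,797 / 47,178 = 0.144071.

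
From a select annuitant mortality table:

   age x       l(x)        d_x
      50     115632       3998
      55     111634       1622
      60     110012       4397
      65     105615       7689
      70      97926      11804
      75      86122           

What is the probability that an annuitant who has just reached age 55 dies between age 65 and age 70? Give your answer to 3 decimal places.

This is the probability of reaching 65 but not 70, conditional on being alive at 55: (l(65) − l(70)) / l(55).
= (105615 − 97926) / 111634 = 7689 / 111634 = 0.068877.

0.069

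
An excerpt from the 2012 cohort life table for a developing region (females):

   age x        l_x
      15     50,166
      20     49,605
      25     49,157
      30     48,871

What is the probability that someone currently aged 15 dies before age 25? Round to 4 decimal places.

0.0201

P(die before 25 | alive at 15) = 1 − l_25/l_15 = 1 − 49,157/50,166 = (1,009)/50,166 = 0.020113.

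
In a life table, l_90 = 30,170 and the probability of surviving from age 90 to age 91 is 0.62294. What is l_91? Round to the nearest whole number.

18794

l_91 = l_90 × p = 30,170 × 0.62294 = 18794.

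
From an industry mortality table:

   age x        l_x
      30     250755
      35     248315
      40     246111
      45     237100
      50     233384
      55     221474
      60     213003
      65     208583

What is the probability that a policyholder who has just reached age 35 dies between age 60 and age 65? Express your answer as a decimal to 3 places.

This is the probability of reaching 60 but not 65, conditional on being alive at 35: (l_60 − l_65) / l_35.
= (213003 − 208583) / 248315 = 4420 / 248315 = 0.017800.

0.018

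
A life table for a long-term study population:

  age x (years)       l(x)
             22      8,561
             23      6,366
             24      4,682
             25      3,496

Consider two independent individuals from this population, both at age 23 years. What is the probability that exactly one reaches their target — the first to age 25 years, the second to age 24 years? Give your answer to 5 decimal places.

p₁ = l(25)/l(23) = 3,496/6,366 = 0.549167; p₂ = l(24)/l(23) = 4,682/6,366 = 0.735470.
P(exactly one) = p₁(1−p₂) + (1−p₁)p₂ = 0.145271 + 0.331574 = 0.476845.

0.47685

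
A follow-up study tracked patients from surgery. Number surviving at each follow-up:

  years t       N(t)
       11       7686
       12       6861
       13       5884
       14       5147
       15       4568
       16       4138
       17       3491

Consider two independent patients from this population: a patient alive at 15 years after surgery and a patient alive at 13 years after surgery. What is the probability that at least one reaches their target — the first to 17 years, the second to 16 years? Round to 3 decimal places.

p₁ = N(17)/N(15) = 3491/4568 = 0.764229; p₂ = N(16)/N(13) = 4138/5884 = 0.703263.
P(at least one) = 1 − (1−p₁)(1−p₂) = 1 − 0.235771 × 0.296737 = 0.930038.

0.930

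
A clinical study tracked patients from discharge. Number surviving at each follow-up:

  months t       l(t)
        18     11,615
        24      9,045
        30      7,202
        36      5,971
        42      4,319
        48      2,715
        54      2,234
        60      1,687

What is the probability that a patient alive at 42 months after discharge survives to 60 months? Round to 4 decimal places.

The conditional survival probability is l(60)/l(42) = 1,687/4,319 = 0.390600.

0.3906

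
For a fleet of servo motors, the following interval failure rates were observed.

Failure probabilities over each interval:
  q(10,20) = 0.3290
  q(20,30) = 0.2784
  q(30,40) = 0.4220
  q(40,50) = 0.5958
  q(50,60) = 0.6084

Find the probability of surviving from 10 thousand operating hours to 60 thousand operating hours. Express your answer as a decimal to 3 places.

The overall survival probability is (1 − 0.3290) × (1 − 0.2784) × (1 − 0.4220) × (1 − 0.5958) × (1 − 0.6084).
= 0.6710 × 0.7216 × 0.5780 × 0.4042 × 0.3916 = 0.044298.

0.044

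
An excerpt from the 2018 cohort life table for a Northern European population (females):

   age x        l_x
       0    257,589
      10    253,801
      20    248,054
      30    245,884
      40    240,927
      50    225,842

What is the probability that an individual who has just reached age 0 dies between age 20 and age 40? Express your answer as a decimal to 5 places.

0.02767

We want 20|20q0 = (l_20 − l_40)/l_0.
This is the probability of reaching 20 but not 40, conditional on being alive at 0: (l_20 − l_40) / l_0.
= (248,054 − 240,927) / 257,589 = 7,127 / 257,589 = 0.027668.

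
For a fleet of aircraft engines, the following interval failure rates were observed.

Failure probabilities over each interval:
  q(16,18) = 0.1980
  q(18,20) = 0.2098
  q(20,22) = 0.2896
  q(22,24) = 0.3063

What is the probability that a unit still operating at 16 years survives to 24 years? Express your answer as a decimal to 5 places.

0.31231

Chaining the interval survival probabilities: (1 − 0.1980) × (1 − 0.2098) × (1 − 0.2896) × (1 − 0.3063).
= 0.8020 × 0.7902 × 0.7104 × 0.6937 = 0.312310.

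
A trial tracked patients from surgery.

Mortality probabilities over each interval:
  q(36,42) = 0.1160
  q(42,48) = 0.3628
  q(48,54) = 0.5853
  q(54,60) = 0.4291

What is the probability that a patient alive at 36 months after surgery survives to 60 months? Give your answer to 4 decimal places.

The overall survival probability is (1 − 0.1160) × (1 − 0.3628) × (1 − 0.5853) × (1 − 0.4291).
= 0.8840 × 0.6372 × 0.4147 × 0.5709 = 0.133359.

0.1334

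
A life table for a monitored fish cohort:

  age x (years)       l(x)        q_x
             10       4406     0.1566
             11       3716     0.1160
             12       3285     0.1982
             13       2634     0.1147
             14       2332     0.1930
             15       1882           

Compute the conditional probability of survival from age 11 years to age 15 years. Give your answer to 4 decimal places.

0.5065

The conditional survival probability is l(15)/l(11) = 1882/3716 = 0.506459.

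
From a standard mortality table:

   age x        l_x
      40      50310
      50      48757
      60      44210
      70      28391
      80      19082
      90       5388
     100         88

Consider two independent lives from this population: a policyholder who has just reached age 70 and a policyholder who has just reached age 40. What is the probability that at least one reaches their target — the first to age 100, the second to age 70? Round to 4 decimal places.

0.5657

p₁ = l_100/l_70 = 88/28391 = 0.003100; p₂ = l_70/l_40 = 28391/50310 = 0.564321.
P(at least one) = 1 − (1−p₁)(1−p₂) = 1 − 0.996900 × 0.435679 = 0.565672.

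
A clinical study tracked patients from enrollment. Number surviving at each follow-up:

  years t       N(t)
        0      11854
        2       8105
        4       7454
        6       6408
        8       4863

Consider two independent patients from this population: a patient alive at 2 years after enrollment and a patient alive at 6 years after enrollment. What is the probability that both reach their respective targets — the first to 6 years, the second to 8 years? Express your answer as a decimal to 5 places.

p₁ = N(6)/N(2) = 6408/8105 = 0.790623; p₂ = N(8)/N(6) = 4863/6408 = 0.758895.
P(both) = p₁ × p₂ = 0.790623 × 0.758895 = 0.600000.

0.60000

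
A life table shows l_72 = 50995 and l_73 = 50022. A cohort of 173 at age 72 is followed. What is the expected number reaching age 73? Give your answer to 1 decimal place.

The relevant probability is 50022/50995 = 0.980920.
Expected number = 173 × 0.980920 = 169.7.

169.7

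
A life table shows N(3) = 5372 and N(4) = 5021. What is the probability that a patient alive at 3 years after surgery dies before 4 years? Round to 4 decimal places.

0.0653

P(die before 4 | alive at 3) = 1 − N(4)/N(3) = 1 − 5021/5372 = (351)/5372 = 0.065339.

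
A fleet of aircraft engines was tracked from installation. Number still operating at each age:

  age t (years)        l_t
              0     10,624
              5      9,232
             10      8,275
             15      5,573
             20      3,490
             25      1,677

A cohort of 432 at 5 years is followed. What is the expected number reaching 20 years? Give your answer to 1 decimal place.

The relevant probability is 3,490/9,232 = 0.378033.
Expected number = 432 × 0.378033 = 163.3.

163.3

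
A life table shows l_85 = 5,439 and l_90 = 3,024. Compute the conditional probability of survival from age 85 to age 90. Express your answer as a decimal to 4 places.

We want 5p85 = l_90/l_85.
The conditional survival probability is l_90/l_85 = 3,024/5,439 = 0.555985.

0.5560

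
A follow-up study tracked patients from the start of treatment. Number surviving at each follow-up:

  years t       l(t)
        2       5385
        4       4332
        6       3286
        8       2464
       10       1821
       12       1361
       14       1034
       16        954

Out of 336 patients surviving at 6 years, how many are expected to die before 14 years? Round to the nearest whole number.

230

The relevant probability is 1 − 1034/3286 = 0.685332.
Expected number = 336 × 0.685332 = 230.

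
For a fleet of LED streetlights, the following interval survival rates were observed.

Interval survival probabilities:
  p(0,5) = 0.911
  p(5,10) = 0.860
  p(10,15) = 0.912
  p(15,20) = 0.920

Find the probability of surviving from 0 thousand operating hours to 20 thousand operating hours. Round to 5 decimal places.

0.65735

P(survive 0→20) = 0.911 × 0.860 × 0.912 × 0.920.
= 0.657354.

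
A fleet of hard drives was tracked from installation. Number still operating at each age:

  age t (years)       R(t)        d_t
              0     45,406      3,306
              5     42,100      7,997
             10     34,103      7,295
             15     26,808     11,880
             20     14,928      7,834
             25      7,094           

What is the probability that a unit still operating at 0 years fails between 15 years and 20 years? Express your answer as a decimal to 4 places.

0.2616

This is the probability of reaching 15 but not 20, conditional on being operational at 0: (R(15) − R(20)) / R(0).
= (26,808 − 14,928) / 45,406 = 11,880 / 45,406 = 0.261639.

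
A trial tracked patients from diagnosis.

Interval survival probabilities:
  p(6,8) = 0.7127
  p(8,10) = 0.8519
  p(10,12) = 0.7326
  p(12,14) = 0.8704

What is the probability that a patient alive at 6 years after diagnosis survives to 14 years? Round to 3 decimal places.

Chaining the interval survival probabilities: 0.7127 × 0.8519 × 0.7326 × 0.8704.
= 0.387152.

0.387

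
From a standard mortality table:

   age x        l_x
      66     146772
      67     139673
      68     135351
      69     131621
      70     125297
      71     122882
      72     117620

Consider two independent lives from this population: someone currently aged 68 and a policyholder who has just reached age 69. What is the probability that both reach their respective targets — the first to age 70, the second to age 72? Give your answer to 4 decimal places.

p₁ = l_70/l_68 = 125297/135351 = 0.925719; p₂ = l_72/l_69 = 117620/131621 = 0.893626.
P(both) = p₁ × p₂ = 0.925719 × 0.893626 = 0.827247.

0.8272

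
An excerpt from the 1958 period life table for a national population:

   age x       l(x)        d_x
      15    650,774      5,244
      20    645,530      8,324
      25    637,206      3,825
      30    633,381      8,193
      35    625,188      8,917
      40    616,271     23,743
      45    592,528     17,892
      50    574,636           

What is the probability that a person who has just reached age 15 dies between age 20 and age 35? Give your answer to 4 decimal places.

0.0313

This is the probability of reaching 20 but not 35, conditional on being alive at 15: (l(20) − l(35)) / l(15).
= (645,530 − 625,188) / 650,774 = 20,342 / 650,774 = 0.031258.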